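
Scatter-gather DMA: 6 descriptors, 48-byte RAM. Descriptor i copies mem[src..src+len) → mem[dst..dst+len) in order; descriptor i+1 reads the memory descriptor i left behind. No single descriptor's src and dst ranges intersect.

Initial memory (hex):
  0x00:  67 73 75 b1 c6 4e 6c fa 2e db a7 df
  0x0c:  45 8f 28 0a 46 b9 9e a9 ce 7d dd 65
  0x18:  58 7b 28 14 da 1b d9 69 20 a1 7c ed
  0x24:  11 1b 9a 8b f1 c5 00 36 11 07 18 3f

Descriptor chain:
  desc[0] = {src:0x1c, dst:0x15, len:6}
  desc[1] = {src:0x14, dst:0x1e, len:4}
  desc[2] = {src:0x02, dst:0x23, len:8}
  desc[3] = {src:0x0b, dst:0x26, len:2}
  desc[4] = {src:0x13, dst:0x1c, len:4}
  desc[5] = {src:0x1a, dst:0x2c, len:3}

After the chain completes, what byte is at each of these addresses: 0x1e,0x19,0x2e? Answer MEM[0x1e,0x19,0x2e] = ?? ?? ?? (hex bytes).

D0: mem[0x15..0x1a] <- [da 1b d9 69 20 a1]
D1: mem[0x1e..0x21] <- [ce da 1b d9]
D2: mem[0x23..0x2a] <- [75 b1 c6 4e 6c fa 2e db]
D3: mem[0x26..0x27] <- [df 45]
D4: mem[0x1c..0x1f] <- [a9 ce da 1b]
D5: mem[0x2c..0x2e] <- [a1 14 a9]
query mem[0x1e]=0xda, mem[0x19]=0x20, mem[0x2e]=0xa9

MEM[0x1e,0x19,0x2e] = da 20 a9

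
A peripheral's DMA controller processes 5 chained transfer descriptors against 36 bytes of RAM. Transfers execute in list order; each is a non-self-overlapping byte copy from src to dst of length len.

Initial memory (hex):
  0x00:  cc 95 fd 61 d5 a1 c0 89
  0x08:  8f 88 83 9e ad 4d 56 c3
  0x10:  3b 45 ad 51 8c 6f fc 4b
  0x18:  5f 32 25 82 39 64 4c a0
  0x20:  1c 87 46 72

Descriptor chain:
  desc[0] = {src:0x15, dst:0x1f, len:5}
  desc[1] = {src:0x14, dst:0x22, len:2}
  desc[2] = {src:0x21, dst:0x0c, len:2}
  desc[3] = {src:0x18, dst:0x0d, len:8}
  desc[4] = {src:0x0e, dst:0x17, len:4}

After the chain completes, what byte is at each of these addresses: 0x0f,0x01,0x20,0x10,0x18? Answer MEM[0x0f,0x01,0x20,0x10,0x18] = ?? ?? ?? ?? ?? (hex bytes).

D0: mem[0x1f..0x23] <- [6f fc 4b 5f 32]
D1: mem[0x22..0x23] <- [8c 6f]
D2: mem[0x0c..0x0d] <- [4b 8c]
D3: mem[0x0d..0x14] <- [5f 32 25 82 39 64 4c 6f]
D4: mem[0x17..0x1a] <- [32 25 82 39]
query mem[0x0f]=0x25, mem[0x01]=0x95, mem[0x20]=0xfc, mem[0x10]=0x82, mem[0x18]=0x25

MEM[0x0f,0x01,0x20,0x10,0x18] = 25 95 fc 82 25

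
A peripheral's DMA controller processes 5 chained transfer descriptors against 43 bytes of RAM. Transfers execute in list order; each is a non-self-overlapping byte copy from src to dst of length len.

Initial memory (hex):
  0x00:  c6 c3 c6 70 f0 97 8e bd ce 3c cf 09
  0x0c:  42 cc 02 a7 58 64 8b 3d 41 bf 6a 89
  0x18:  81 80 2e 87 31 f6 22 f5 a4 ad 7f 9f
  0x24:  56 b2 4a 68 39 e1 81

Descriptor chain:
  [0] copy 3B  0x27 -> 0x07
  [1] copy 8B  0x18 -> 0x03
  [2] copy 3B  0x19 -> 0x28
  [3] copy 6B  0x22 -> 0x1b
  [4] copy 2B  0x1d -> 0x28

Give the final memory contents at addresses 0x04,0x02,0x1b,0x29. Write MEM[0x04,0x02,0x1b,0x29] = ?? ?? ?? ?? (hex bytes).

MEM[0x04,0x02,0x1b,0x29] = 80 c6 7f b2

  after D0: wrote 3B at 0x07 = 6839e1
  after D1: wrote 8B at 0x03 = 81802e8731f622f5
  after D2: wrote 3B at 0x28 = 802e87
  after D3: wrote 6B at 0x1b = 7f9f56b24a68
  after D4: wrote 2B at 0x28 = 56b2
query mem[0x04]=0x80, mem[0x02]=0xc6, mem[0x1b]=0x7f, mem[0x29]=0xb2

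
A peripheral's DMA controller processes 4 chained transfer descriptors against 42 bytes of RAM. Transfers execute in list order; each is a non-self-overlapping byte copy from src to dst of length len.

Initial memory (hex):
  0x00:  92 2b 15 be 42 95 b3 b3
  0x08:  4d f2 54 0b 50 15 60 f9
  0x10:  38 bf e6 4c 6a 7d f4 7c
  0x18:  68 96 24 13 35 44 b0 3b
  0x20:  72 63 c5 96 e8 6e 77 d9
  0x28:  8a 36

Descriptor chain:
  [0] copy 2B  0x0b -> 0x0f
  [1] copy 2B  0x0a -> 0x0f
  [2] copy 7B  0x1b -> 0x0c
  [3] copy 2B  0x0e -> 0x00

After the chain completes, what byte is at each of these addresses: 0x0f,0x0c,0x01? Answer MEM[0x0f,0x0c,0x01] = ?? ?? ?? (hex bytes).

  after D0: wrote 2B at 0x0f = 0b50
  after D1: wrote 2B at 0x0f = 540b
  after D2: wrote 7B at 0x0c = 133544b03b7263
  after D3: wrote 2B at 0x00 = 44b0
query mem[0x0f]=0xb0, mem[0x0c]=0x13, mem[0x01]=0xb0

MEM[0x0f,0x0c,0x01] = b0 13 b0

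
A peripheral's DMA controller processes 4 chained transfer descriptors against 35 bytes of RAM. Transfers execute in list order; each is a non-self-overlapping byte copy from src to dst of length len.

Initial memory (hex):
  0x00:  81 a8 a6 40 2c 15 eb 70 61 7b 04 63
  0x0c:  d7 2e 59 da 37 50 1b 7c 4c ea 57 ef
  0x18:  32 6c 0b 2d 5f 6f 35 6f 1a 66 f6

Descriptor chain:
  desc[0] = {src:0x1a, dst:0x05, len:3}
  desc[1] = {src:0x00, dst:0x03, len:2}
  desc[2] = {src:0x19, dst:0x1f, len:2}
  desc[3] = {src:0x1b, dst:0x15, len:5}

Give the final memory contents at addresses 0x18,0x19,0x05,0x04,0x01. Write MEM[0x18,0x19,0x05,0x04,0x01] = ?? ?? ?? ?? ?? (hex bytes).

MEM[0x18,0x19,0x05,0x04,0x01] = 35 6c 0b a8 a8

[0] 0x1a->0x05 len=3 : 0b 2d 5f
[1] 0x00->0x03 len=2 : 81 a8
[2] 0x19->0x1f len=2 : 6c 0b
[3] 0x1b->0x15 len=5 : 2d 5f 6f 35 6c
query mem[0x18]=0x35, mem[0x19]=0x6c, mem[0x05]=0x0b, mem[0x04]=0xa8, mem[0x01]=0xa8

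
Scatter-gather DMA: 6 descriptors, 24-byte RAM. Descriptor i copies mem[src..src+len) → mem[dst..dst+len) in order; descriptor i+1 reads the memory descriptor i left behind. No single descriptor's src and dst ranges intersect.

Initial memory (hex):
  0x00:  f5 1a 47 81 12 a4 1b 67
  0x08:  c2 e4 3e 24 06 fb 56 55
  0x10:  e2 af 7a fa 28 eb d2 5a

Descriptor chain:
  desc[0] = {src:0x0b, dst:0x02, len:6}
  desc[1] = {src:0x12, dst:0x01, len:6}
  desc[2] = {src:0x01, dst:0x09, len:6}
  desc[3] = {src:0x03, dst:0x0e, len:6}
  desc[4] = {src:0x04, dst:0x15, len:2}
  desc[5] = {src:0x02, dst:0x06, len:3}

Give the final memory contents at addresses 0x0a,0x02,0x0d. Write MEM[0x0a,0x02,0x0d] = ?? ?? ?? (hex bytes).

#0 dst[0x02+6] := {0x24,0x06,0xfb,0x56,0x55,0xe2}
#1 dst[0x01+6] := {0x7a,0xfa,0x28,0xeb,0xd2,0x5a}
#2 dst[0x09+6] := {0x7a,0xfa,0x28,0xeb,0xd2,0x5a}
#3 dst[0x0e+6] := {0x28,0xeb,0xd2,0x5a,0xe2,0xc2}
#4 dst[0x15+2] := {0xeb,0xd2}
#5 dst[0x06+3] := {0xfa,0x28,0xeb}
query mem[0x0a]=0xfa, mem[0x02]=0xfa, mem[0x0d]=0xd2

MEM[0x0a,0x02,0x0d] = fa fa d2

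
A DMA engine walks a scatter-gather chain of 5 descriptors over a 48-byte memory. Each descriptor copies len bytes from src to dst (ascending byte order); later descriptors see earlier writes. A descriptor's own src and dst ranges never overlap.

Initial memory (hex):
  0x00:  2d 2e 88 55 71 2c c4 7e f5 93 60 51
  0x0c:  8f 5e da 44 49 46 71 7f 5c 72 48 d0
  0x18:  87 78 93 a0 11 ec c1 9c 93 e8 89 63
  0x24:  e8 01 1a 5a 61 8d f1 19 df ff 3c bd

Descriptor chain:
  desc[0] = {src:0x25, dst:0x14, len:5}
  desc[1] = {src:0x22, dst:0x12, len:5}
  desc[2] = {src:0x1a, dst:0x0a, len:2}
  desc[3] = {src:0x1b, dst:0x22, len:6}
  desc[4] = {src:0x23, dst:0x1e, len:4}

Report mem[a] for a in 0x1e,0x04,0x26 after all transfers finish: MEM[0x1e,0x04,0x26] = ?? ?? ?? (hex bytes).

#0 dst[0x14+5] := {0x01,0x1a,0x5a,0x61,0x8d}
#1 dst[0x12+5] := {0x89,0x63,0xe8,0x01,0x1a}
#2 dst[0x0a+2] := {0x93,0xa0}
#3 dst[0x22+6] := {0xa0,0x11,0xec,0xc1,0x9c,0x93}
#4 dst[0x1e+4] := {0x11,0xec,0xc1,0x9c}
query mem[0x1e]=0x11, mem[0x04]=0x71, mem[0x26]=0x9c

MEM[0x1e,0x04,0x26] = 11 71 9c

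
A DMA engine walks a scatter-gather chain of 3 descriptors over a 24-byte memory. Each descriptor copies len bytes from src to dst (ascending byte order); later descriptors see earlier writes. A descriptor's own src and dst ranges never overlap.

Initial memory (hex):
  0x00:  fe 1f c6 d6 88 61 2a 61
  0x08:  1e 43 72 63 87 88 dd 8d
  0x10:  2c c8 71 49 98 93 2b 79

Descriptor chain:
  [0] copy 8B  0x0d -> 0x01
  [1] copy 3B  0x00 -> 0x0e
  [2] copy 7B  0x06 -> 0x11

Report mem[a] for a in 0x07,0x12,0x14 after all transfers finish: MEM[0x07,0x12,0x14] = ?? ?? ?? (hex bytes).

D0: mem[0x01..0x08] <- [88 dd 8d 2c c8 71 49 98]
D1: mem[0x0e..0x10] <- [fe 88 dd]
D2: mem[0x11..0x17] <- [71 49 98 43 72 63 87]
query mem[0x07]=0x49, mem[0x12]=0x49, mem[0x14]=0x43

MEM[0x07,0x12,0x14] = 49 49 43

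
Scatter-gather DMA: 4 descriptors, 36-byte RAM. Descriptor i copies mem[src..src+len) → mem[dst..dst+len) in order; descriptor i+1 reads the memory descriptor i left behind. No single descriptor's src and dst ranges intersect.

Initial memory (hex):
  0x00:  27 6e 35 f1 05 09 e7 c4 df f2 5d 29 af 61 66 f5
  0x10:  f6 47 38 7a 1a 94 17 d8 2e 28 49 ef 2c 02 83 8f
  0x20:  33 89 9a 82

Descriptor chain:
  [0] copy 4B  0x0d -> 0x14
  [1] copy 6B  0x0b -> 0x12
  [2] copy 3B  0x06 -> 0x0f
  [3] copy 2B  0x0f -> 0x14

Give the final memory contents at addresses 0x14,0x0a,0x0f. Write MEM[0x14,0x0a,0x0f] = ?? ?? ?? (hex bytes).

MEM[0x14,0x0a,0x0f] = e7 5d e7

[0] 0x0d->0x14 len=4 : 61 66 f5 f6
[1] 0x0b->0x12 len=6 : 29 af 61 66 f5 f6
[2] 0x06->0x0f len=3 : e7 c4 df
[3] 0x0f->0x14 len=2 : e7 c4
query mem[0x14]=0xe7, mem[0x0a]=0x5d, mem[0x0f]=0xe7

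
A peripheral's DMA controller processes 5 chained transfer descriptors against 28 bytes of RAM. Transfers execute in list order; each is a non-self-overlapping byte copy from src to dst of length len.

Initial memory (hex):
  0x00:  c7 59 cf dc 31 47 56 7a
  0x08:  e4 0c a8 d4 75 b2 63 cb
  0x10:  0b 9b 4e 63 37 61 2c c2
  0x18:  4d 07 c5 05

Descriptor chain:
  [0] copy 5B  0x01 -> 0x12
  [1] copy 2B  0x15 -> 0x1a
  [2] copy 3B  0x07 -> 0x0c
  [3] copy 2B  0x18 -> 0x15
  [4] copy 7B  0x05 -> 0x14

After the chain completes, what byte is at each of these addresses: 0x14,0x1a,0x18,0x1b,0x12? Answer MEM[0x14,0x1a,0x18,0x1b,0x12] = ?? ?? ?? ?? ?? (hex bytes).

MEM[0x14,0x1a,0x18,0x1b,0x12] = 47 d4 0c 47 59

#0 dst[0x12+5] := {0x59,0xcf,0xdc,0x31,0x47}
#1 dst[0x1a+2] := {0x31,0x47}
#2 dst[0x0c+3] := {0x7a,0xe4,0x0c}
#3 dst[0x15+2] := {0x4d,0x07}
#4 dst[0x14+7] := {0x47,0x56,0x7a,0xe4,0x0c,0xa8,0xd4}
query mem[0x14]=0x47, mem[0x1a]=0xd4, mem[0x18]=0x0c, mem[0x1b]=0x47, mem[0x12]=0x59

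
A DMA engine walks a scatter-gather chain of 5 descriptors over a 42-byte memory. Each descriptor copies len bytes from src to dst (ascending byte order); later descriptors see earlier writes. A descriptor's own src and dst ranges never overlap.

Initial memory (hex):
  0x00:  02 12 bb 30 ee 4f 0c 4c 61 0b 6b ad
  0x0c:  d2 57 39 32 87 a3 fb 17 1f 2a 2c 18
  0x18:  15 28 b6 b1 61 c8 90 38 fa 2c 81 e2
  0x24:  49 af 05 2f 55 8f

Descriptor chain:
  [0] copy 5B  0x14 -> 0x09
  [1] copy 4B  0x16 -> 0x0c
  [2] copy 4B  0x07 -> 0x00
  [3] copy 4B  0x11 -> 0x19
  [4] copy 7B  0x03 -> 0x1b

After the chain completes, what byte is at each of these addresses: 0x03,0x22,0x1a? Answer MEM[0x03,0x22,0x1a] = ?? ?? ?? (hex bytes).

[0] 0x14->0x09 len=5 : 1f 2a 2c 18 15
[1] 0x16->0x0c len=4 : 2c 18 15 28
[2] 0x07->0x00 len=4 : 4c 61 1f 2a
[3] 0x11->0x19 len=4 : a3 fb 17 1f
[4] 0x03->0x1b len=7 : 2a ee 4f 0c 4c 61 1f
query mem[0x03]=0x2a, mem[0x22]=0x81, mem[0x1a]=0xfb

MEM[0x03,0x22,0x1a] = 2a 81 fb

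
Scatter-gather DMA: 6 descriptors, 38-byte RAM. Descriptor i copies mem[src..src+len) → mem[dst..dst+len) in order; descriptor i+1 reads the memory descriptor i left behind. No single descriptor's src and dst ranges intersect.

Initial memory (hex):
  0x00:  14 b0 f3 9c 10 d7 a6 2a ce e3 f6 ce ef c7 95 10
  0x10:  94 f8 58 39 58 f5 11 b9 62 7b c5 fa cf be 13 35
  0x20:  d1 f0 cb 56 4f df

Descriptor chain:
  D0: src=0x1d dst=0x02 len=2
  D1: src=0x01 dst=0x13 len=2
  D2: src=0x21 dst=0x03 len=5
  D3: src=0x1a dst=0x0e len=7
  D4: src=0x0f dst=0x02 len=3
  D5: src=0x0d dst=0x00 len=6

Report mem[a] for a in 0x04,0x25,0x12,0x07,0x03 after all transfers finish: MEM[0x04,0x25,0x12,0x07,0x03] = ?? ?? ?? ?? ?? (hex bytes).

#0 dst[0x02+2] := {0xbe,0x13}
#1 dst[0x13+2] := {0xb0,0xbe}
#2 dst[0x03+5] := {0xf0,0xcb,0x56,0x4f,0xdf}
#3 dst[0x0e+7] := {0xc5,0xfa,0xcf,0xbe,0x13,0x35,0xd1}
#4 dst[0x02+3] := {0xfa,0xcf,0xbe}
#5 dst[0x00+6] := {0xc7,0xc5,0xfa,0xcf,0xbe,0x13}
query mem[0x04]=0xbe, mem[0x25]=0xdf, mem[0x12]=0x13, mem[0x07]=0xdf, mem[0x03]=0xcf

MEM[0x04,0x25,0x12,0x07,0x03] = be df 13 df cf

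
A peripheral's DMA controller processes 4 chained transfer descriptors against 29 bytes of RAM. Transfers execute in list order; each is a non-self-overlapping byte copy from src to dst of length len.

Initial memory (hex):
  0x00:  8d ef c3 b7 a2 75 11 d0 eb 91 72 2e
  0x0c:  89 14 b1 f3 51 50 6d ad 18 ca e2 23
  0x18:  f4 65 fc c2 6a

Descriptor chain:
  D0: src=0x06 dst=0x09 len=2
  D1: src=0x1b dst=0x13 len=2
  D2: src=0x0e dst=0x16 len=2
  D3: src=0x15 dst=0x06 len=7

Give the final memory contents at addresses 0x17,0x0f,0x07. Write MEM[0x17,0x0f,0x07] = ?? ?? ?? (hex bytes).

  after D0: wrote 2B at 0x09 = 11d0
  after D1: wrote 2B at 0x13 = c26a
  after D2: wrote 2B at 0x16 = b1f3
  after D3: wrote 7B at 0x06 = cab1f3f465fcc2
query mem[0x17]=0xf3, mem[0x0f]=0xf3, mem[0x07]=0xb1

MEM[0x17,0x0f,0x07] = f3 f3 b1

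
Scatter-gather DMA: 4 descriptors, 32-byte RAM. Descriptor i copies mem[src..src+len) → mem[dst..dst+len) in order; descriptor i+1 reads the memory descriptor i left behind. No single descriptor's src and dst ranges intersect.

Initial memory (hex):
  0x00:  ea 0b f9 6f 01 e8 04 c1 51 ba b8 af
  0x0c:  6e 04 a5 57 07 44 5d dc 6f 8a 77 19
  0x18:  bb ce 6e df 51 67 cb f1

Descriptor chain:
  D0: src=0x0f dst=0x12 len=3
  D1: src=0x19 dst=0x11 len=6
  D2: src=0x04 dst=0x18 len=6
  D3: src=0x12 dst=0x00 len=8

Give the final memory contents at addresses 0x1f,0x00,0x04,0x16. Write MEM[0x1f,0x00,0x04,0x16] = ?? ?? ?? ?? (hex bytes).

MEM[0x1f,0x00,0x04,0x16] = f1 6e cb cb

D0: mem[0x12..0x14] <- [57 07 44]
D1: mem[0x11..0x16] <- [ce 6e df 51 67 cb]
D2: mem[0x18..0x1d] <- [01 e8 04 c1 51 ba]
D3: mem[0x00..0x07] <- [6e df 51 67 cb 19 01 e8]
query mem[0x1f]=0xf1, mem[0x00]=0x6e, mem[0x04]=0xcb, mem[0x16]=0xcb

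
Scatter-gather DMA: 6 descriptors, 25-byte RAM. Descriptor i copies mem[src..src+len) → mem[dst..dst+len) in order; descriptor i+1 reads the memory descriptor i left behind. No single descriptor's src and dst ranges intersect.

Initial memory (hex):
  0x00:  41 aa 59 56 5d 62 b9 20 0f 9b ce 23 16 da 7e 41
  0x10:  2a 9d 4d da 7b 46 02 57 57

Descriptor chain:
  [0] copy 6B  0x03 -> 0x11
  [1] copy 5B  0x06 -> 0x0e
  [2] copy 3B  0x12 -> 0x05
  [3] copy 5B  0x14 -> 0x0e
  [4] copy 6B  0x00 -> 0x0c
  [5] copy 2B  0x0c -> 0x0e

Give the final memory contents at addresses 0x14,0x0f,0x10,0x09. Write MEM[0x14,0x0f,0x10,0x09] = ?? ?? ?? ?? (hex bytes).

MEM[0x14,0x0f,0x10,0x09] = b9 aa 5d 9b

  after D0: wrote 6B at 0x11 = 565d62b9200f
  after D1: wrote 5B at 0x0e = b9200f9bce
  after D2: wrote 3B at 0x05 = ce62b9
  after D3: wrote 5B at 0x0e = b9200f5757
  after D4: wrote 6B at 0x0c = 41aa59565dce
  after D5: wrote 2B at 0x0e = 41aa
query mem[0x14]=0xb9, mem[0x0f]=0xaa, mem[0x10]=0x5d, mem[0x09]=0x9b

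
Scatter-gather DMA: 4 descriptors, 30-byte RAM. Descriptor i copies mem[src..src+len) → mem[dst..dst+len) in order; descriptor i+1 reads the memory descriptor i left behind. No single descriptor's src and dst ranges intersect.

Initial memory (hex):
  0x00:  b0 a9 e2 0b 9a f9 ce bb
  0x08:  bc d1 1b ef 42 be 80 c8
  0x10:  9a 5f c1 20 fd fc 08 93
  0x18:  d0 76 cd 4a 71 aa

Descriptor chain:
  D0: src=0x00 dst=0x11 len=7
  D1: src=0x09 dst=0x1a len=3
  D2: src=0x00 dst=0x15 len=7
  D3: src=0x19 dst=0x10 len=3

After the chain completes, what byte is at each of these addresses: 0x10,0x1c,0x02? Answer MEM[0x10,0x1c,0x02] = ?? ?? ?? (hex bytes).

  after D0: wrote 7B at 0x11 = b0a9e20b9af9ce
  after D1: wrote 3B at 0x1a = d11bef
  after D2: wrote 7B at 0x15 = b0a9e20b9af9ce
  after D3: wrote 3B at 0x10 = 9af9ce
query mem[0x10]=0x9a, mem[0x1c]=0xef, mem[0x02]=0xe2

MEM[0x10,0x1c,0x02] = 9a ef e2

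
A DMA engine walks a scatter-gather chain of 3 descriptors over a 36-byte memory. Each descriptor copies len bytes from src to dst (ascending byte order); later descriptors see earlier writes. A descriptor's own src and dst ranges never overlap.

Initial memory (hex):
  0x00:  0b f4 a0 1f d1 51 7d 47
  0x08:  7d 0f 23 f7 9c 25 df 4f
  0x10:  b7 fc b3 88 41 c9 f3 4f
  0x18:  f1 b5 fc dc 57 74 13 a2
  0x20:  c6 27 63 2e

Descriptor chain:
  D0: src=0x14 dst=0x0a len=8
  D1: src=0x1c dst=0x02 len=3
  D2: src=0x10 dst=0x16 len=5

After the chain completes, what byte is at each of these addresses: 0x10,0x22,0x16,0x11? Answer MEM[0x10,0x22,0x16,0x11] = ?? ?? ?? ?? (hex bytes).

MEM[0x10,0x22,0x16,0x11] = fc 63 fc dc

#0 dst[0x0a+8] := {0x41,0xc9,0xf3,0x4f,0xf1,0xb5,0xfc,0xdc}
#1 dst[0x02+3] := {0x57,0x74,0x13}
#2 dst[0x16+5] := {0xfc,0xdc,0xb3,0x88,0x41}
query mem[0x10]=0xfc, mem[0x22]=0x63, mem[0x16]=0xfc, mem[0x11]=0xdc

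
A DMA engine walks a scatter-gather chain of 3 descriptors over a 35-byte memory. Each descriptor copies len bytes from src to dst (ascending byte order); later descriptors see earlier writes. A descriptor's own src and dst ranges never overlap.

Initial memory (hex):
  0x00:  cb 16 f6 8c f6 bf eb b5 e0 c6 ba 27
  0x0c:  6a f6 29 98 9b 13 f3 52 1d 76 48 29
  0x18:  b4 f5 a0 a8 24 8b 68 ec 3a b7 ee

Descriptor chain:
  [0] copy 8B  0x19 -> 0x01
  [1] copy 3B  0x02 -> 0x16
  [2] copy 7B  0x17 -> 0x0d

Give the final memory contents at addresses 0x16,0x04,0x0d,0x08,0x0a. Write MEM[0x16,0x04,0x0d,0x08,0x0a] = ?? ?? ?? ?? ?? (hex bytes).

MEM[0x16,0x04,0x0d,0x08,0x0a] = a0 24 a8 3a ba

#0 dst[0x01+8] := {0xf5,0xa0,0xa8,0x24,0x8b,0x68,0xec,0x3a}
#1 dst[0x16+3] := {0xa0,0xa8,0x24}
#2 dst[0x0d+7] := {0xa8,0x24,0xf5,0xa0,0xa8,0x24,0x8b}
query mem[0x16]=0xa0, mem[0x04]=0x24, mem[0x0d]=0xa8, mem[0x08]=0x3a, mem[0x0a]=0xba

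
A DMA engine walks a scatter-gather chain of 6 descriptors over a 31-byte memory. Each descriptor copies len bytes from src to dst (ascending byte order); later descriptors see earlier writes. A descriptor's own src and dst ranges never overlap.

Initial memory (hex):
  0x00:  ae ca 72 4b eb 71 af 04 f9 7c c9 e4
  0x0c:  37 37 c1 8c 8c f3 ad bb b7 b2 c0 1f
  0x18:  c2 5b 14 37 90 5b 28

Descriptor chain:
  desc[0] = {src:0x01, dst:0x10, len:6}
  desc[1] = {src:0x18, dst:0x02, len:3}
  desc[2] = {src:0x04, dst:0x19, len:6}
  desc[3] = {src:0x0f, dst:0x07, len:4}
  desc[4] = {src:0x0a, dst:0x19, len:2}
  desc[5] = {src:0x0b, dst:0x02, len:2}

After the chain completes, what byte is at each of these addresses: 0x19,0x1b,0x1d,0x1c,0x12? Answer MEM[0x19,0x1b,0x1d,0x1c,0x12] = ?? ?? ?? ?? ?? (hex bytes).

MEM[0x19,0x1b,0x1d,0x1c,0x12] = 4b af f9 04 4b

[0] 0x01->0x10 len=6 : ca 72 4b eb 71 af
[1] 0x18->0x02 len=3 : c2 5b 14
[2] 0x04->0x19 len=6 : 14 71 af 04 f9 7c
[3] 0x0f->0x07 len=4 : 8c ca 72 4b
[4] 0x0a->0x19 len=2 : 4b e4
[5] 0x0b->0x02 len=2 : e4 37
query mem[0x19]=0x4b, mem[0x1b]=0xaf, mem[0x1d]=0xf9, mem[0x1c]=0x04, mem[0x12]=0x4b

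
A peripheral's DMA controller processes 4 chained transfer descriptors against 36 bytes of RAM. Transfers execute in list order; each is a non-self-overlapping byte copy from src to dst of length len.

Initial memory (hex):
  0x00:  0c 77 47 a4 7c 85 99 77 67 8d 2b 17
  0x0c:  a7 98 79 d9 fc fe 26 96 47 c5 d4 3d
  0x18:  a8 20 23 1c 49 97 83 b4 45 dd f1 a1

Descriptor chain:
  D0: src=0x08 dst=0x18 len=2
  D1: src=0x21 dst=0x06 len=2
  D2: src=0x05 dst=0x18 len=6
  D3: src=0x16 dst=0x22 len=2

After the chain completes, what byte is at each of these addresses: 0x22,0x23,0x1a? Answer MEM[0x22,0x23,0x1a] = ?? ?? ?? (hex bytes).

D0: mem[0x18..0x19] <- [67 8d]
D1: mem[0x06..0x07] <- [dd f1]
D2: mem[0x18..0x1d] <- [85 dd f1 67 8d 2b]
D3: mem[0x22..0x23] <- [d4 3d]
query mem[0x22]=0xd4, mem[0x23]=0x3d, mem[0x1a]=0xf1

MEM[0x22,0x23,0x1a] = d4 3d f1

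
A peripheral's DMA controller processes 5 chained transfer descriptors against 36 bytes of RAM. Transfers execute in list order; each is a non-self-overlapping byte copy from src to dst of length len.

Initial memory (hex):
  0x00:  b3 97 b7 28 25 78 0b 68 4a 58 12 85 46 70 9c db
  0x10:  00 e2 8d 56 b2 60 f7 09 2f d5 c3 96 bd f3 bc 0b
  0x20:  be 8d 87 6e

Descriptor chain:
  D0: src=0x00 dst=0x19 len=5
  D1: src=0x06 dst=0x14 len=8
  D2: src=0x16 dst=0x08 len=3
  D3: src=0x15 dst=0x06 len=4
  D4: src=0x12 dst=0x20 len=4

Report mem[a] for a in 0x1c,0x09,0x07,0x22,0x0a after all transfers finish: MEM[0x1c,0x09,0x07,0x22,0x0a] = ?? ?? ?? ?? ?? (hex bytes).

D0: mem[0x19..0x1d] <- [b3 97 b7 28 25]
D1: mem[0x14..0x1b] <- [0b 68 4a 58 12 85 46 70]
D2: mem[0x08..0x0a] <- [4a 58 12]
D3: mem[0x06..0x09] <- [68 4a 58 12]
D4: mem[0x20..0x23] <- [8d 56 0b 68]
query mem[0x1c]=0x28, mem[0x09]=0x12, mem[0x07]=0x4a, mem[0x22]=0x0b, mem[0x0a]=0x12

MEM[0x1c,0x09,0x07,0x22,0x0a] = 28 12 4a 0b 12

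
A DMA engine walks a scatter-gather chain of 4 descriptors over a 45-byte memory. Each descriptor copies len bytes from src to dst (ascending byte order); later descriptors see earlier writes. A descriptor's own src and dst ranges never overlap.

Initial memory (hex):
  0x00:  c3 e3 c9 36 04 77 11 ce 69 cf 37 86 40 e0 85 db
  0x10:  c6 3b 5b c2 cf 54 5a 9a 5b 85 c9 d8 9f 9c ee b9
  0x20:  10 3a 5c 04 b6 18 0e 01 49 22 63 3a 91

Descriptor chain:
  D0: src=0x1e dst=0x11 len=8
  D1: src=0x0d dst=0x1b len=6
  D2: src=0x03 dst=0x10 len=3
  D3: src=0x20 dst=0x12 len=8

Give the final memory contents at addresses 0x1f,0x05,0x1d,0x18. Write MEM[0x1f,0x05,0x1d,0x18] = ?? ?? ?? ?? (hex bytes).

#0 dst[0x11+8] := {0xee,0xb9,0x10,0x3a,0x5c,0x04,0xb6,0x18}
#1 dst[0x1b+6] := {0xe0,0x85,0xdb,0xc6,0xee,0xb9}
#2 dst[0x10+3] := {0x36,0x04,0x77}
#3 dst[0x12+8] := {0xb9,0x3a,0x5c,0x04,0xb6,0x18,0x0e,0x01}
query mem[0x1f]=0xee, mem[0x05]=0x77, mem[0x1d]=0xdb, mem[0x18]=0x0e

MEM[0x1f,0x05,0x1d,0x18] = ee 77 db 0e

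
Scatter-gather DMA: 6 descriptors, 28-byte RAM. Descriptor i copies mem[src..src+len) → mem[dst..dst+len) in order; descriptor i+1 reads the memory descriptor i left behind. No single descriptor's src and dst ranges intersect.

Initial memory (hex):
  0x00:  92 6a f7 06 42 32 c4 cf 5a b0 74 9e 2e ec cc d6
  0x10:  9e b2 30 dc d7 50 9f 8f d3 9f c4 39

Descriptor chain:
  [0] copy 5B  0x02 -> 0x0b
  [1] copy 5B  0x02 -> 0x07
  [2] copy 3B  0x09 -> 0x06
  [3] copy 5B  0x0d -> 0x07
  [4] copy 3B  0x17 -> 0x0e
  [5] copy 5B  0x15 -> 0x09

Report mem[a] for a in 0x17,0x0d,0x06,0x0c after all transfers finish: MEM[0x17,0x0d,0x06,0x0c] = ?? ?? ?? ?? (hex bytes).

MEM[0x17,0x0d,0x06,0x0c] = 8f 9f 42 d3

  after D0: wrote 5B at 0x0b = f7064232c4
  after D1: wrote 5B at 0x07 = f7064232c4
  after D2: wrote 3B at 0x06 = 4232c4
  after D3: wrote 5B at 0x07 = 4232c49eb2
  after D4: wrote 3B at 0x0e = 8fd39f
  after D5: wrote 5B at 0x09 = 509f8fd39f
query mem[0x17]=0x8f, mem[0x0d]=0x9f, mem[0x06]=0x42, mem[0x0c]=0xd3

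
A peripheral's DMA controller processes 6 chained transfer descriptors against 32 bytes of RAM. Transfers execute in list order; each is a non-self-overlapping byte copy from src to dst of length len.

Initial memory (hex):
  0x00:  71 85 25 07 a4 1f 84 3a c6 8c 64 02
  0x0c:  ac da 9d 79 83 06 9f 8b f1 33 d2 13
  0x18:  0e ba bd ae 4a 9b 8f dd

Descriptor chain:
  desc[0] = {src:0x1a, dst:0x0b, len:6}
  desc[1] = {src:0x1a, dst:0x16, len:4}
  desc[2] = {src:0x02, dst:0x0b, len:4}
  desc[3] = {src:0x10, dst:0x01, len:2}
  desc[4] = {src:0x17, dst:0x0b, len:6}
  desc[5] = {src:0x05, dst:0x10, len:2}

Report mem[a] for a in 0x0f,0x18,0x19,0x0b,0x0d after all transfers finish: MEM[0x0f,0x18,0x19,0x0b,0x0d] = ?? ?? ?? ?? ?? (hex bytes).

MEM[0x0f,0x18,0x19,0x0b,0x0d] = ae 4a 9b ae 9b

D0: mem[0x0b..0x10] <- [bd ae 4a 9b 8f dd]
D1: mem[0x16..0x19] <- [bd ae 4a 9b]
D2: mem[0x0b..0x0e] <- [25 07 a4 1f]
D3: mem[0x01..0x02] <- [dd 06]
D4: mem[0x0b..0x10] <- [ae 4a 9b bd ae 4a]
D5: mem[0x10..0x11] <- [1f 84]
query mem[0x0f]=0xae, mem[0x18]=0x4a, mem[0x19]=0x9b, mem[0x0b]=0xae, mem[0x0d]=0x9b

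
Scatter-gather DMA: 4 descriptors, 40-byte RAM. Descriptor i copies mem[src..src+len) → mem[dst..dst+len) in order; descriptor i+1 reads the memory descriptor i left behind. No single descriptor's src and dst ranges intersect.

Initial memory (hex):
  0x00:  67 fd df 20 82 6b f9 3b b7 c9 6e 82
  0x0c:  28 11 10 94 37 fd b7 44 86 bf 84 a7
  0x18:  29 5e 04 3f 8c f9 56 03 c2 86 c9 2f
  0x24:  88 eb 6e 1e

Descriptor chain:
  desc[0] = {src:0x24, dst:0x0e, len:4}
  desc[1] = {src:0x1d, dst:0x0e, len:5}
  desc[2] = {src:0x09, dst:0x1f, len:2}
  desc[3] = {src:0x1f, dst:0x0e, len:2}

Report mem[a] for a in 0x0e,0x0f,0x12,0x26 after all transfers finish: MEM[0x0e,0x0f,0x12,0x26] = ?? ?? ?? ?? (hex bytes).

MEM[0x0e,0x0f,0x12,0x26] = c9 6e 86 6e

#0 dst[0x0e+4] := {0x88,0xeb,0x6e,0x1e}
#1 dst[0x0e+5] := {0xf9,0x56,0x03,0xc2,0x86}
#2 dst[0x1f+2] := {0xc9,0x6e}
#3 dst[0x0e+2] := {0xc9,0x6e}
query mem[0x0e]=0xc9, mem[0x0f]=0x6e, mem[0x12]=0x86, mem[0x26]=0x6e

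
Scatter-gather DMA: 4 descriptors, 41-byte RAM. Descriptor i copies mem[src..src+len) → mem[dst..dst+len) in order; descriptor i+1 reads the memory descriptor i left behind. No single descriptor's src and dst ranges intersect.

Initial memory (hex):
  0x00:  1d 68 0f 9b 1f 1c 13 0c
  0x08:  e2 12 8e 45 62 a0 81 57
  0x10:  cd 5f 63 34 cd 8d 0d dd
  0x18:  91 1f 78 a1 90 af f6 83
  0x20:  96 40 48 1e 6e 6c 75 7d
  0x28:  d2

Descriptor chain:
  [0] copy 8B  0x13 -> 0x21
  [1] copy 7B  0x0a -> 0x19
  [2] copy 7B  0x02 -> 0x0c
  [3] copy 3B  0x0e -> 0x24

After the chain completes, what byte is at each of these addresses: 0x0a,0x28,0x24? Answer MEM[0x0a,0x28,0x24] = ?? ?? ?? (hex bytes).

  after D0: wrote 8B at 0x21 = 34cd8d0ddd911f78
  after D1: wrote 7B at 0x19 = 8e4562a08157cd
  after D2: wrote 7B at 0x0c = 0f9b1f1c130ce2
  after D3: wrote 3B at 0x24 = 1f1c13
query mem[0x0a]=0x8e, mem[0x28]=0x78, mem[0x24]=0x1f

MEM[0x0a,0x28,0x24] = 8e 78 1f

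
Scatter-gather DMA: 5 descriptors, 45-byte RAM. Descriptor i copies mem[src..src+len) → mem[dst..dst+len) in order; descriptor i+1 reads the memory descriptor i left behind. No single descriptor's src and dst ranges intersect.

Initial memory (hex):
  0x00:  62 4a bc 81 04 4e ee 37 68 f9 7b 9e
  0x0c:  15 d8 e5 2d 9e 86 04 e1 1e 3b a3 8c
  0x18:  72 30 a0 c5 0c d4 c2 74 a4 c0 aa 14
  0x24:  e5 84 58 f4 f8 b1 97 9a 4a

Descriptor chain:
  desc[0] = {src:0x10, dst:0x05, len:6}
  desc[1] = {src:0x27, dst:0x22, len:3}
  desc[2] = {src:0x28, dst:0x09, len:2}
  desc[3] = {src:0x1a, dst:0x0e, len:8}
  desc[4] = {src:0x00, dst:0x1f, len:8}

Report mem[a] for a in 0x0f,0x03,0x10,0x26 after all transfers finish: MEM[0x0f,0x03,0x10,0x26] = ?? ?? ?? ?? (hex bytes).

MEM[0x0f,0x03,0x10,0x26] = c5 81 0c 04

  after D0: wrote 6B at 0x05 = 9e8604e11e3b
  after D1: wrote 3B at 0x22 = f4f8b1
  after D2: wrote 2B at 0x09 = f8b1
  after D3: wrote 8B at 0x0e = a0c50cd4c274a4c0
  after D4: wrote 8B at 0x1f = 624abc81049e8604
query mem[0x0f]=0xc5, mem[0x03]=0x81, mem[0x10]=0x0c, mem[0x26]=0x04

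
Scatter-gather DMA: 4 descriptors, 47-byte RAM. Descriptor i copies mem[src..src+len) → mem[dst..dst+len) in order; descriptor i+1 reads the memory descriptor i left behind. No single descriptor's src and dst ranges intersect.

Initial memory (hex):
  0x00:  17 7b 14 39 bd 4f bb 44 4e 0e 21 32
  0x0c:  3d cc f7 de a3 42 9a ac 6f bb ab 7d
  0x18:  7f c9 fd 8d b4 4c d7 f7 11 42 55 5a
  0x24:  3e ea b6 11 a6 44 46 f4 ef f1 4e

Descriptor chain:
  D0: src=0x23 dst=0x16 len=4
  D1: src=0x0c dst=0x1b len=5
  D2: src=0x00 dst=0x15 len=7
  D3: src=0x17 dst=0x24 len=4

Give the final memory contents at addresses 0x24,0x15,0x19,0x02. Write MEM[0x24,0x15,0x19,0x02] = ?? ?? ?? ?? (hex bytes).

MEM[0x24,0x15,0x19,0x02] = 14 17 bd 14

[0] 0x23->0x16 len=4 : 5a 3e ea b6
[1] 0x0c->0x1b len=5 : 3d cc f7 de a3
[2] 0x00->0x15 len=7 : 17 7b 14 39 bd 4f bb
[3] 0x17->0x24 len=4 : 14 39 bd 4f
query mem[0x24]=0x14, mem[0x15]=0x17, mem[0x19]=0xbd, mem[0x02]=0x14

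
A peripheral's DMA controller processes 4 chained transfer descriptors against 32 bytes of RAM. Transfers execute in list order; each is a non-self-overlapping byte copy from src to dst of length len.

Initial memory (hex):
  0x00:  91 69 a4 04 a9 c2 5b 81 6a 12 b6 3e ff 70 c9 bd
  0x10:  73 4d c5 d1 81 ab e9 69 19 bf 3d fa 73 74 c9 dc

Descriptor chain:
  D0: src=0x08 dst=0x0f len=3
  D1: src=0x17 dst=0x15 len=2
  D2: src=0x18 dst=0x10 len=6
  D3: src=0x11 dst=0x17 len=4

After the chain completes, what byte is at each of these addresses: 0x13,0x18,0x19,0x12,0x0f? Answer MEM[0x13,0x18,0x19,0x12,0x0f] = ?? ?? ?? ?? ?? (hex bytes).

#0 dst[0x0f+3] := {0x6a,0x12,0xb6}
#1 dst[0x15+2] := {0x69,0x19}
#2 dst[0x10+6] := {0x19,0xbf,0x3d,0xfa,0x73,0x74}
#3 dst[0x17+4] := {0xbf,0x3d,0xfa,0x73}
query mem[0x13]=0xfa, mem[0x18]=0x3d, mem[0x19]=0xfa, mem[0x12]=0x3d, mem[0x0f]=0x6a

MEM[0x13,0x18,0x19,0x12,0x0f] = fa 3d fa 3d 6a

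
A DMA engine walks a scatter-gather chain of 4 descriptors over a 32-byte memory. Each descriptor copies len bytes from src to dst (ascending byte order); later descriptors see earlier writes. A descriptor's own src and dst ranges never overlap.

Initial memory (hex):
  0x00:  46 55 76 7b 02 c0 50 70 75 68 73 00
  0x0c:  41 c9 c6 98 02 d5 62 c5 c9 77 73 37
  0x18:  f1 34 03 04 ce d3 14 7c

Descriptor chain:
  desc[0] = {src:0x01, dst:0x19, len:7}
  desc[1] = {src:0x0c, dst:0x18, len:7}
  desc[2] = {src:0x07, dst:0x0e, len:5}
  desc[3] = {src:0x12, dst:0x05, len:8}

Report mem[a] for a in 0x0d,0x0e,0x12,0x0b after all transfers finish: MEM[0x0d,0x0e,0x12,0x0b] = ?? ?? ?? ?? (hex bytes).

[0] 0x01->0x19 len=7 : 55 76 7b 02 c0 50 70
[1] 0x0c->0x18 len=7 : 41 c9 c6 98 02 d5 62
[2] 0x07->0x0e len=5 : 70 75 68 73 00
[3] 0x12->0x05 len=8 : 00 c5 c9 77 73 37 41 c9
query mem[0x0d]=0xc9, mem[0x0e]=0x70, mem[0x12]=0x00, mem[0x0b]=0x41

MEM[0x0d,0x0e,0x12,0x0b] = c9 70 00 41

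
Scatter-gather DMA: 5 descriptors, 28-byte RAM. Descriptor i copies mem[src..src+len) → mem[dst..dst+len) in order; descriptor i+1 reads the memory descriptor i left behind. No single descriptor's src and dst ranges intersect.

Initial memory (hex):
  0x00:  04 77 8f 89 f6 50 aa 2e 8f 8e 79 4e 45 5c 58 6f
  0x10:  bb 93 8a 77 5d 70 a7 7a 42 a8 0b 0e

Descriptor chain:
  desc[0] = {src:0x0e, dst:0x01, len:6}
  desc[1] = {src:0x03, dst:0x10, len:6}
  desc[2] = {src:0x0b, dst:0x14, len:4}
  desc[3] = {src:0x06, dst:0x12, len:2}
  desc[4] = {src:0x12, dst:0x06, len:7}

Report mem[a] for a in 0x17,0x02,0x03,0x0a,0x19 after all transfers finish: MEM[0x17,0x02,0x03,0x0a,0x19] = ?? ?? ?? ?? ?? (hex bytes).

MEM[0x17,0x02,0x03,0x0a,0x19] = 58 6f bb 5c a8

#0 dst[0x01+6] := {0x58,0x6f,0xbb,0x93,0x8a,0x77}
#1 dst[0x10+6] := {0xbb,0x93,0x8a,0x77,0x2e,0x8f}
#2 dst[0x14+4] := {0x4e,0x45,0x5c,0x58}
#3 dst[0x12+2] := {0x77,0x2e}
#4 dst[0x06+7] := {0x77,0x2e,0x4e,0x45,0x5c,0x58,0x42}
query mem[0x17]=0x58, mem[0x02]=0x6f, mem[0x03]=0xbb, mem[0x0a]=0x5c, mem[0x19]=0xa8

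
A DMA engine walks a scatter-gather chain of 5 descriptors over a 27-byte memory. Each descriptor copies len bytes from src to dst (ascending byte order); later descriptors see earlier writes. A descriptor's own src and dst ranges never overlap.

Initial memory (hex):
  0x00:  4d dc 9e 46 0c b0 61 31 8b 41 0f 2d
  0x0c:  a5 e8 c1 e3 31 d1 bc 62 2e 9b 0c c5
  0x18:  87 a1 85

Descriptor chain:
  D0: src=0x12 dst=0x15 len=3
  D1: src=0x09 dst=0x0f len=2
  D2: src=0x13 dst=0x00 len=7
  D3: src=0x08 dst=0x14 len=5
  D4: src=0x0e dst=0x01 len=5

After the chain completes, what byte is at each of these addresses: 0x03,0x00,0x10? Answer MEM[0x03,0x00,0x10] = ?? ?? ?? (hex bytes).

MEM[0x03,0x00,0x10] = 0f 62 0f

[0] 0x12->0x15 len=3 : bc 62 2e
[1] 0x09->0x0f len=2 : 41 0f
[2] 0x13->0x00 len=7 : 62 2e bc 62 2e 87 a1
[3] 0x08->0x14 len=5 : 8b 41 0f 2d a5
[4] 0x0e->0x01 len=5 : c1 41 0f d1 bc
query mem[0x03]=0x0f, mem[0x00]=0x62, mem[0x10]=0x0f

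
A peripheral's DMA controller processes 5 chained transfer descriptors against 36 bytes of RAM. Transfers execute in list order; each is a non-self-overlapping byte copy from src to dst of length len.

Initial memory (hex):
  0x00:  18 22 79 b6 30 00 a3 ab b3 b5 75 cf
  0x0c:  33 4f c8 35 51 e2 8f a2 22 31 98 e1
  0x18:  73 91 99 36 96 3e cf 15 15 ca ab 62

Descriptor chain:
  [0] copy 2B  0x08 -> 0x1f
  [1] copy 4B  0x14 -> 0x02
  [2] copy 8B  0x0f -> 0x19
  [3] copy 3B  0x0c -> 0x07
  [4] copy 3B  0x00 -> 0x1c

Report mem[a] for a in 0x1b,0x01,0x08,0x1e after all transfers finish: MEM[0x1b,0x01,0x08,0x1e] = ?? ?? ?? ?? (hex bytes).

MEM[0x1b,0x01,0x08,0x1e] = e2 22 4f 22

  after D0: wrote 2B at 0x1f = b3b5
  after D1: wrote 4B at 0x02 = 223198e1
  after D2: wrote 8B at 0x19 = 3551e28fa2223198
  after D3: wrote 3B at 0x07 = 334fc8
  after D4: wrote 3B at 0x1c = 182222
query mem[0x1b]=0xe2, mem[0x01]=0x22, mem[0x08]=0x4f, mem[0x1e]=0x22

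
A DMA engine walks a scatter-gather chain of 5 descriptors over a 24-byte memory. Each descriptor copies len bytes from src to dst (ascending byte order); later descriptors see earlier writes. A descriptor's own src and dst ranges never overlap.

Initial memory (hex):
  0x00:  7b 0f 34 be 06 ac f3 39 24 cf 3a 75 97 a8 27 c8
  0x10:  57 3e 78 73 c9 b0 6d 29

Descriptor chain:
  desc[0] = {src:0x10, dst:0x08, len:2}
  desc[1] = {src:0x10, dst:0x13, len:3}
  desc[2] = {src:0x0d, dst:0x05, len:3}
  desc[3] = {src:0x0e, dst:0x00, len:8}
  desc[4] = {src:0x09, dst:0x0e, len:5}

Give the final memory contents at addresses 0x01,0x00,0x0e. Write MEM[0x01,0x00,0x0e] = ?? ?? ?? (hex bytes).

MEM[0x01,0x00,0x0e] = c8 27 3e

#0 dst[0x08+2] := {0x57,0x3e}
#1 dst[0x13+3] := {0x57,0x3e,0x78}
#2 dst[0x05+3] := {0xa8,0x27,0xc8}
#3 dst[0x00+8] := {0x27,0xc8,0x57,0x3e,0x78,0x57,0x3e,0x78}
#4 dst[0x0e+5] := {0x3e,0x3a,0x75,0x97,0xa8}
query mem[0x01]=0xc8, mem[0x00]=0x27, mem[0x0e]=0x3e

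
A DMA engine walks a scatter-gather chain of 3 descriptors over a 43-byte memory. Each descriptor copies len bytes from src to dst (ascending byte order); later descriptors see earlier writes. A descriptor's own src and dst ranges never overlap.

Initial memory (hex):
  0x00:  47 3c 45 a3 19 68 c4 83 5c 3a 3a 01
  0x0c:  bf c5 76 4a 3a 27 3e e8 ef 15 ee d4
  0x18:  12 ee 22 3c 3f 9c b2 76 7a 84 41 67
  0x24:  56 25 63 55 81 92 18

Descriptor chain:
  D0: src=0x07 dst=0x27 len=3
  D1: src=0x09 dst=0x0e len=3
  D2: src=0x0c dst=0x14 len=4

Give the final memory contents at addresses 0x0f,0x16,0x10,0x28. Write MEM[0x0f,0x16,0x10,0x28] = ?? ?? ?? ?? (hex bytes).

MEM[0x0f,0x16,0x10,0x28] = 3a 3a 01 5c

[0] 0x07->0x27 len=3 : 83 5c 3a
[1] 0x09->0x0e len=3 : 3a 3a 01
[2] 0x0c->0x14 len=4 : bf c5 3a 3a
query mem[0x0f]=0x3a, mem[0x16]=0x3a, mem[0x10]=0x01, mem[0x28]=0x5c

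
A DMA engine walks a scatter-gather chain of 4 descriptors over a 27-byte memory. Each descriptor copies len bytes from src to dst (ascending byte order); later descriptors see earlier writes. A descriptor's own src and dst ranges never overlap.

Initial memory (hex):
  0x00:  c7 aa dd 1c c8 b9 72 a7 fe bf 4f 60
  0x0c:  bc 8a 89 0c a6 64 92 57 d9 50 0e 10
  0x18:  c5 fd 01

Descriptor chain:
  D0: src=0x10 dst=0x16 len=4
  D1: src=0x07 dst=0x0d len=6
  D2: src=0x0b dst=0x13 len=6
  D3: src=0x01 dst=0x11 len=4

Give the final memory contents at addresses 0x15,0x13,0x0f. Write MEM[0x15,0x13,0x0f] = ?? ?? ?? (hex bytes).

[0] 0x10->0x16 len=4 : a6 64 92 57
[1] 0x07->0x0d len=6 : a7 fe bf 4f 60 bc
[2] 0x0b->0x13 len=6 : 60 bc a7 fe bf 4f
[3] 0x01->0x11 len=4 : aa dd 1c c8
query mem[0x15]=0xa7, mem[0x13]=0x1c, mem[0x0f]=0xbf

MEM[0x15,0x13,0x0f] = a7 1c bf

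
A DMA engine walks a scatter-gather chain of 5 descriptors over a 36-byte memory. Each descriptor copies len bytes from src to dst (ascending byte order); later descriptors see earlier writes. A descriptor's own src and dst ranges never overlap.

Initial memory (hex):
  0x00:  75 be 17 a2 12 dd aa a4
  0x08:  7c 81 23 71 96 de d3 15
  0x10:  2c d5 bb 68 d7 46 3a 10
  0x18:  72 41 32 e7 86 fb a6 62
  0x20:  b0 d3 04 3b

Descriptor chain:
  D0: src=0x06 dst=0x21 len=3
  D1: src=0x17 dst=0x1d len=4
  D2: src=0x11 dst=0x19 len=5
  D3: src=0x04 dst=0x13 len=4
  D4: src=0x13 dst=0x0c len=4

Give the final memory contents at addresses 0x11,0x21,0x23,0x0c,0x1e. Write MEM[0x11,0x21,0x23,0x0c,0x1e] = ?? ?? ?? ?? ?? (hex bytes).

D0: mem[0x21..0x23] <- [aa a4 7c]
D1: mem[0x1d..0x20] <- [10 72 41 32]
D2: mem[0x19..0x1d] <- [d5 bb 68 d7 46]
D3: mem[0x13..0x16] <- [12 dd aa a4]
D4: mem[0x0c..0x0f] <- [12 dd aa a4]
query mem[0x11]=0xd5, mem[0x21]=0xaa, mem[0x23]=0x7c, mem[0x0c]=0x12, mem[0x1e]=0x72

MEM[0x11,0x21,0x23,0x0c,0x1e] = d5 aa 7c 12 72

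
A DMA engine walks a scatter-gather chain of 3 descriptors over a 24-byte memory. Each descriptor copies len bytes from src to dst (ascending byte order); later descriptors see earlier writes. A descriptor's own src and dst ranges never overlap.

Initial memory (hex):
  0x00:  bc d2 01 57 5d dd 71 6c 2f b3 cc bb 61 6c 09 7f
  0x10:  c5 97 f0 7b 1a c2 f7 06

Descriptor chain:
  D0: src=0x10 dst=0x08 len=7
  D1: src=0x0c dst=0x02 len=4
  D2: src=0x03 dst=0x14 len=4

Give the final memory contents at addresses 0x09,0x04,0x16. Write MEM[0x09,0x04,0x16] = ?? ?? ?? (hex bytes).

MEM[0x09,0x04,0x16] = 97 f7 7f

#0 dst[0x08+7] := {0xc5,0x97,0xf0,0x7b,0x1a,0xc2,0xf7}
#1 dst[0x02+4] := {0x1a,0xc2,0xf7,0x7f}
#2 dst[0x14+4] := {0xc2,0xf7,0x7f,0x71}
query mem[0x09]=0x97, mem[0x04]=0xf7, mem[0x16]=0x7f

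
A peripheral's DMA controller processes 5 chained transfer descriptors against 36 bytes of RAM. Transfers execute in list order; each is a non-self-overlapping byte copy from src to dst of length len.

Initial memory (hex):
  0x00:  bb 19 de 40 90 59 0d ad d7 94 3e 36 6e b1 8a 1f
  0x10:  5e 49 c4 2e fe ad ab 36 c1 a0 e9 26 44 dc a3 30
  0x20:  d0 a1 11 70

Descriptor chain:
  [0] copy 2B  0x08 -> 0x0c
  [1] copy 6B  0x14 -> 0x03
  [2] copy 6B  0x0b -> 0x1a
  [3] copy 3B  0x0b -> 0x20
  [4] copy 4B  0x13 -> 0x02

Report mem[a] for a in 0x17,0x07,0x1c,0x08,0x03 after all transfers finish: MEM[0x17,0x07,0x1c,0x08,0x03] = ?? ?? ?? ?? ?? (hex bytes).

  after D0: wrote 2B at 0x0c = d794
  after D1: wrote 6B at 0x03 = feadab36c1a0
  after D2: wrote 6B at 0x1a = 36d7948a1f5e
  after D3: wrote 3B at 0x20 = 36d794
  after D4: wrote 4B at 0x02 = 2efeadab
query mem[0x17]=0x36, mem[0x07]=0xc1, mem[0x1c]=0x94, mem[0x08]=0xa0, mem[0x03]=0xfe

MEM[0x17,0x07,0x1c,0x08,0x03] = 36 c1 94 a0 fe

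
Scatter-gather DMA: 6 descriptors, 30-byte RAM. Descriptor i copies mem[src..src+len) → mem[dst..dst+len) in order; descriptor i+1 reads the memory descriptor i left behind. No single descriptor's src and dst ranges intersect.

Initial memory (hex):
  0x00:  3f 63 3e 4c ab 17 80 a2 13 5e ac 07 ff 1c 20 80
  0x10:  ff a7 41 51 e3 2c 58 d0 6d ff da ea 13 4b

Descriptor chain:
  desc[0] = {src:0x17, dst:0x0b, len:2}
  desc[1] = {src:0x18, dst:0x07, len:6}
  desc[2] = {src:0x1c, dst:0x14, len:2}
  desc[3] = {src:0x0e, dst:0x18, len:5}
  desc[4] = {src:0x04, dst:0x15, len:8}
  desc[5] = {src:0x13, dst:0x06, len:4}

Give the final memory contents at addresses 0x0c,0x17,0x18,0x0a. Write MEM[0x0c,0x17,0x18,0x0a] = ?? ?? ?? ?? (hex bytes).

[0] 0x17->0x0b len=2 : d0 6d
[1] 0x18->0x07 len=6 : 6d ff da ea 13 4b
[2] 0x1c->0x14 len=2 : 13 4b
[3] 0x0e->0x18 len=5 : 20 80 ff a7 41
[4] 0x04->0x15 len=8 : ab 17 80 6d ff da ea 13
[5] 0x13->0x06 len=4 : 51 13 ab 17
query mem[0x0c]=0x4b, mem[0x17]=0x80, mem[0x18]=0x6d, mem[0x0a]=0xea

MEM[0x0c,0x17,0x18,0x0a] = 4b 80 6d ea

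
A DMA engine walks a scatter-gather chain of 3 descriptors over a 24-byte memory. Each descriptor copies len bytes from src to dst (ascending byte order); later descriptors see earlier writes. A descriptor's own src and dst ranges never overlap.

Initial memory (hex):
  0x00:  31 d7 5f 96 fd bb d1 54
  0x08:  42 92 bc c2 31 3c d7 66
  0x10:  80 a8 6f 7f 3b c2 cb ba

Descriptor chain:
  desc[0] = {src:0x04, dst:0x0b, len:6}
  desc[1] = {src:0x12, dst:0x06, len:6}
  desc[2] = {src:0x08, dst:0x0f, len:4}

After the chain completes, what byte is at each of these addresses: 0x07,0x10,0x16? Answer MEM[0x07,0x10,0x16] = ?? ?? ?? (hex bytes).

MEM[0x07,0x10,0x16] = 7f c2 cb

#0 dst[0x0b+6] := {0xfd,0xbb,0xd1,0x54,0x42,0x92}
#1 dst[0x06+6] := {0x6f,0x7f,0x3b,0xc2,0xcb,0xba}
#2 dst[0x0f+4] := {0x3b,0xc2,0xcb,0xba}
query mem[0x07]=0x7f, mem[0x10]=0xc2, mem[0x16]=0xcb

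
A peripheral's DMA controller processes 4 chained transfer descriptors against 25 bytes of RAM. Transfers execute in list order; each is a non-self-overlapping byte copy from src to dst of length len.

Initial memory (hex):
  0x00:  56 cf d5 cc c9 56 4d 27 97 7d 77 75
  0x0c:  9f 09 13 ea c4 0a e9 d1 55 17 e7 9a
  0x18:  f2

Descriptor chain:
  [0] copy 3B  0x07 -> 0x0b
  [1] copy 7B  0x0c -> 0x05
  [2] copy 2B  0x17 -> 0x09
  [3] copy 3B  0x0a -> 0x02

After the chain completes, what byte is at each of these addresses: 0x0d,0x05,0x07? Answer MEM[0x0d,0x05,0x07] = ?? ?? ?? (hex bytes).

D0: mem[0x0b..0x0d] <- [27 97 7d]
D1: mem[0x05..0x0b] <- [97 7d 13 ea c4 0a e9]
D2: mem[0x09..0x0a] <- [9a f2]
D3: mem[0x02..0x04] <- [f2 e9 97]
query mem[0x0d]=0x7d, mem[0x05]=0x97, mem[0x07]=0x13

MEM[0x0d,0x05,0x07] = 7d 97 13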